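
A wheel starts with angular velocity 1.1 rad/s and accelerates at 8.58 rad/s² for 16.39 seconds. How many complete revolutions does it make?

θ = ω₀t + ½αt² = 1.1×16.39 + ½×8.58×16.39² = 1170.460709 rad
Total revolutions = θ/(2π) = 1170.460709/(2π) = 186.28
Complete revolutions = ⌊186.28⌋ = 186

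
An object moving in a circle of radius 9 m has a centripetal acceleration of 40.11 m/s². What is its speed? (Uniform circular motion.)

v = √(a_c × r) = √(40.11 × 9) = 19.0 m/s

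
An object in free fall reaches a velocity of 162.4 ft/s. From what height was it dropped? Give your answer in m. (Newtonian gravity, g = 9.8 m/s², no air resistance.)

v = 162.4 ft/s × 0.3048 = 49.4995 m/s
h = v² / (2g) = 49.4995² / (2 × 9.8) = 125.0 m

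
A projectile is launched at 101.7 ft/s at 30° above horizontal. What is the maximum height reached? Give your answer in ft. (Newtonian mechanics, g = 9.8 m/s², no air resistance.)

v₀ = 101.7 ft/s × 0.3048 = 30.9982 m/s
H = v₀² × sin²(θ) / (2g) = 30.9982² × sin(30°)² / (2 × 9.8) = 960.888 × 0.25 / 19.6 = 12.2562 m
H = 12.2562 m / 0.3048 = 40.21 ft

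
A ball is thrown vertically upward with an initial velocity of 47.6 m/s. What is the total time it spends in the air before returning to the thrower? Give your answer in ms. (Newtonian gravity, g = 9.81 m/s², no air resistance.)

t_total = 2 × v₀ / g = 2 × 47.6 / 9.81 = 9.70438 s
t_total = 9.70438 s / 0.001 = 9704 ms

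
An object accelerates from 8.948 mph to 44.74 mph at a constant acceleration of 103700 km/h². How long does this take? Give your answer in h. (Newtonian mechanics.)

v₀ = 8.948 mph × 0.44704 = 4.00011 m/s
v = 44.74 mph × 0.44704 = 20.0006 m/s
a = 103700 km/h² × 7.716049382716049e-05 = 8.00154 m/s²
t = (v - v₀) / a = (20.0006 - 4.00011) / 8.00154 = 1.99968 s
t = 1.99968 s / 3600.0 = 0.0005555 h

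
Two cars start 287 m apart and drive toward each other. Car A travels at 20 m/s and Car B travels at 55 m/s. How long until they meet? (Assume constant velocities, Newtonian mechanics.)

Combined speed: v_combined = 20 + 55 = 75 m/s
Time to meet: t = d/v_combined = 287/75 = 3.83 s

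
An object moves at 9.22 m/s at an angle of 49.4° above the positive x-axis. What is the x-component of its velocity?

vₓ = v cos(θ) = 9.22 × cos(49.4°) = 6.0 m/s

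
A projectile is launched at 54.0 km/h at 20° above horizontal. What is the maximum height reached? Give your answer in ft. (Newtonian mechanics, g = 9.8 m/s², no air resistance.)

v₀ = 54.0 km/h × 0.2777777777777778 = 15.0 m/s
H = v₀² × sin²(θ) / (2g) = 15.0² × sin(20°)² / (2 × 9.8) = 225.0 × 0.116978 / 19.6 = 1.34286 m
H = 1.34286 m / 0.3048 = 4.406 ft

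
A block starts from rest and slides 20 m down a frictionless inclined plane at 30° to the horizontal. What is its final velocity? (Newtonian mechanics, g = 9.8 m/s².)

a = g sin(θ) = 9.8 × sin(30°) = 4.9 m/s²
v = √(2ad) = √(2 × 4.9 × 20) = 14.0 m/s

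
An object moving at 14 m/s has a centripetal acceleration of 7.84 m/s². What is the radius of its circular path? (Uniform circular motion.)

r = v²/a_c = 14²/7.84 = 25.0 m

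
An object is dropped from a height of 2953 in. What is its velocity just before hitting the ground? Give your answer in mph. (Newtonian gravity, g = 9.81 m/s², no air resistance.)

h = 2953 in × 0.0254 = 75.0062 m
v = √(2gh) = √(2 × 9.81 × 75.0062) = 38.3617 m/s
v = 38.3617 m/s / 0.44704 = 85.81 mph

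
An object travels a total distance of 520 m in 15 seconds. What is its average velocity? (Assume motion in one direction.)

v_avg = Δd / Δt = 520 / 15 = 34.67 m/s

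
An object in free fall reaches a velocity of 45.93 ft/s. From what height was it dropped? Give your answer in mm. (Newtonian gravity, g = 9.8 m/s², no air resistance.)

v = 45.93 ft/s × 0.3048 = 13.9995 m/s
h = v² / (2g) = 13.9995² / (2 × 9.8) = 9.99929 m
h = 9.99929 m / 0.001 = 9999 mm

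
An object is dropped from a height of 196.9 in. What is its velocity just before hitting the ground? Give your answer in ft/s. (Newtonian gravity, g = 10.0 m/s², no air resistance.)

h = 196.9 in × 0.0254 = 5.00126 m
v = √(2gh) = √(2 × 10.0 × 5.00126) = 10.0013 m/s
v = 10.0013 m/s / 0.3048 = 32.81 ft/s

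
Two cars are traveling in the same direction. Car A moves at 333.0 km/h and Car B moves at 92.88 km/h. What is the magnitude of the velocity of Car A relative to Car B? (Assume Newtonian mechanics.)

v_rel = |v_A - v_B| = |333.0 - 92.88| = 240.12 km/h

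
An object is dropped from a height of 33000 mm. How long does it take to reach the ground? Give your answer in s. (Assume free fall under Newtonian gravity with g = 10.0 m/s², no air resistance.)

h = 33000 mm × 0.001 = 33.0 m
t = √(2h/g) = √(2 × 33.0 / 10.0) = 2.569 s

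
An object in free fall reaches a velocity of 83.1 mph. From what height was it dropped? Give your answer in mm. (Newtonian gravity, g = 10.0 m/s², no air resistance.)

v = 83.1 mph × 0.44704 = 37.149 m/s
h = v² / (2g) = 37.149² / (2 × 10.0) = 69.0024 m
h = 69.0024 m / 0.001 = 69000 mm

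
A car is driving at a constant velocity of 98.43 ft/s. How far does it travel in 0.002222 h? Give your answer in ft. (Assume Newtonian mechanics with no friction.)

v = 98.43 ft/s × 0.3048 = 30.0015 m/s
t = 0.002222 h × 3600.0 = 7.9992 s
d = v × t = 30.0015 × 7.9992 = 239.988 m
d = 239.988 m / 0.3048 = 787.4 ft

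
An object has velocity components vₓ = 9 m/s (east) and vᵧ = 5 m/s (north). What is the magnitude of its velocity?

|v| = √(vₓ² + vᵧ²) = √(9² + 5²) = √(106) = 10.3 m/s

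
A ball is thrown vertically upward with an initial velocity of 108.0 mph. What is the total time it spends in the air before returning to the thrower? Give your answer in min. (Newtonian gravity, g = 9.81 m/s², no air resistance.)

v₀ = 108.0 mph × 0.44704 = 48.2803 m/s
t_total = 2 × v₀ / g = 2 × 48.2803 / 9.81 = 9.84308 s
t_total = 9.84308 s / 60.0 = 0.1641 min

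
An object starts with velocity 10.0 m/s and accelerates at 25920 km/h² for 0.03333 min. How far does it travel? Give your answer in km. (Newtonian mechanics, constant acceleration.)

a = 25920 km/h² × 7.716049382716049e-05 = 2.0 m/s²
t = 0.03333 min × 60.0 = 1.9998 s
d = v₀ × t + ½ × a × t² = 10.0 × 1.9998 + 0.5 × 2.0 × 1.9998² = 23.9972 m
d = 23.9972 m / 1000.0 = 0.024 km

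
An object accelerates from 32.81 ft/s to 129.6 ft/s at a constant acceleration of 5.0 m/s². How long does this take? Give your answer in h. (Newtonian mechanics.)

v₀ = 32.81 ft/s × 0.3048 = 10.0005 m/s
v = 129.6 ft/s × 0.3048 = 39.5021 m/s
t = (v - v₀) / a = (39.5021 - 10.0005) / 5.0 = 5.90032 s
t = 5.90032 s / 3600.0 = 0.001639 h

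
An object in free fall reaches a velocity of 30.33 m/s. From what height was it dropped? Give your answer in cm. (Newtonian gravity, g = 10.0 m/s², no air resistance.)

h = v² / (2g) = 30.33² / (2 × 10.0) = 45.9954 m
h = 45.9954 m / 0.01 = 4600 cm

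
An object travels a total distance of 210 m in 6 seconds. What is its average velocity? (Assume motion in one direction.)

v_avg = Δd / Δt = 210 / 6 = 35.0 m/s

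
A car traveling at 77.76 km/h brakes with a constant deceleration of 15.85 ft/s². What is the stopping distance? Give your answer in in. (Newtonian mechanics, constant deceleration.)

v₀ = 77.76 km/h × 0.2777777777777778 = 21.6 m/s
a = 15.85 ft/s² × 0.3048 = 4.83108 m/s²
d = v₀² / (2a) = 21.6² / (2 × 4.83108) = 466.56 / 9.66216 = 48.2873 m
d = 48.2873 m / 0.0254 = 1901 in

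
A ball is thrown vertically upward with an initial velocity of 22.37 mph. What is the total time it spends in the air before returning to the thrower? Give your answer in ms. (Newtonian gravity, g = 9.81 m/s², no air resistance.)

v₀ = 22.37 mph × 0.44704 = 10.0003 m/s
t_total = 2 × v₀ / g = 2 × 10.0003 / 9.81 = 2.0388 s
t_total = 2.0388 s / 0.001 = 2039 ms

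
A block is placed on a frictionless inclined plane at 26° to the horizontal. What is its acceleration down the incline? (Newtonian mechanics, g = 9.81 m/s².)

a = g sin(θ) = 9.81 × sin(26°) = 9.81 × 0.4384 = 4.3 m/s²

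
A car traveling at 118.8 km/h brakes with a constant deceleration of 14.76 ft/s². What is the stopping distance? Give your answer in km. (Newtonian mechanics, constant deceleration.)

v₀ = 118.8 km/h × 0.2777777777777778 = 33.0 m/s
a = 14.76 ft/s² × 0.3048 = 4.49885 m/s²
d = v₀² / (2a) = 33.0² / (2 × 4.49885) = 1089.0 / 8.9977 = 121.031 m
d = 121.031 m / 1000.0 = 0.121 km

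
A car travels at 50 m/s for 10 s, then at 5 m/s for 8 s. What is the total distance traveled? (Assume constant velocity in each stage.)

d₁ = v₁t₁ = 50 × 10 = 500 m
d₂ = v₂t₂ = 5 × 8 = 40 m
d_total = 500 + 40 = 540 m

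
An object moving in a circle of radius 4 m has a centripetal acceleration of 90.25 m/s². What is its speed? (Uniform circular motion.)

v = √(a_c × r) = √(90.25 × 4) = 19.0 m/s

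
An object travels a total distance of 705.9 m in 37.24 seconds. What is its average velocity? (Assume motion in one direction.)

v_avg = Δd / Δt = 705.9 / 37.24 = 18.96 m/s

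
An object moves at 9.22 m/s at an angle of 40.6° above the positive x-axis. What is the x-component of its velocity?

vₓ = v cos(θ) = 9.22 × cos(40.6°) = 7.0 m/s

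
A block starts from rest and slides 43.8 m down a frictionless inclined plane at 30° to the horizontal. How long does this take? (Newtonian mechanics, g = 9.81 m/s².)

a = g sin(θ) = 9.81 × sin(30°) = 4.905 m/s²
t = √(2d/a) = √(2 × 43.8 / 4.905) = 4.23 s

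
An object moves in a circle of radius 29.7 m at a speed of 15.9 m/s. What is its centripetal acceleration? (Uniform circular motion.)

a_c = v²/r = 15.9²/29.7 = 252.81/29.7 = 8.51 m/s²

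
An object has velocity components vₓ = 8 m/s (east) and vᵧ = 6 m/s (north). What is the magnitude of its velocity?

|v| = √(vₓ² + vᵧ²) = √(8² + 6²) = √(100) = 10.0 m/s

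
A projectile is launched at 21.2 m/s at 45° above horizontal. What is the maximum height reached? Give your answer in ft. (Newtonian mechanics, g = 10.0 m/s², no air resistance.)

H = v₀² × sin²(θ) / (2g) = 21.2² × sin(45°)² / (2 × 10.0) = 449.44 × 0.5 / 20.0 = 11.236 m
H = 11.236 m / 0.3048 = 36.86 ft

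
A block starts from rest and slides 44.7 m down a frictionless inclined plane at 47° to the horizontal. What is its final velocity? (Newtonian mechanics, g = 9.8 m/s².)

a = g sin(θ) = 9.8 × sin(47°) = 7.1673 m/s²
v = √(2ad) = √(2 × 7.1673 × 44.7) = 25.31 m/s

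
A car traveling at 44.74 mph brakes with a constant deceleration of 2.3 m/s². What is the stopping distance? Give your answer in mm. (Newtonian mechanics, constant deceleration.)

v₀ = 44.74 mph × 0.44704 = 20.0006 m/s
d = v₀² / (2a) = 20.0006² / (2 × 2.3) = 400.024 / 4.6 = 86.9617 m
d = 86.9617 m / 0.001 = 86960 mm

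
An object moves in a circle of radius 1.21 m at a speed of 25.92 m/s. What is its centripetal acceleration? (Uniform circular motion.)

a_c = v²/r = 25.92²/1.21 = 671.8464/1.21 = 555.24 m/s²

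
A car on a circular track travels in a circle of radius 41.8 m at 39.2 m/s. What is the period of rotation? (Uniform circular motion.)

T = 2πr/v = 2π×41.8/39.2 = 6.7 s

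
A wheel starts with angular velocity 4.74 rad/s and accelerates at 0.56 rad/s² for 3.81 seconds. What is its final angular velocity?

ω = ω₀ + αt = 4.74 + 0.56 × 3.81 = 6.87 rad/s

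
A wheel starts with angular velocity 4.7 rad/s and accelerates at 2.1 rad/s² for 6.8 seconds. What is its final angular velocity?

ω = ω₀ + αt = 4.7 + 2.1 × 6.8 = 18.98 rad/s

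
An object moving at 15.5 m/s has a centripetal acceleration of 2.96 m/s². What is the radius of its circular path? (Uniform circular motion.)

r = v²/a_c = 15.5²/2.96 = 81.17 m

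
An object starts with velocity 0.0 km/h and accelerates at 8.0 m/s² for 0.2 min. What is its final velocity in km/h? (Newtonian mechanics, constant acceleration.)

v₀ = 0.0 km/h × 0.2777777777777778 = 0.0 m/s
t = 0.2 min × 60.0 = 12.0 s
v = v₀ + a × t = 0.0 + 8.0 × 12.0 = 96.0 m/s
v = 96.0 m/s / 0.2777777777777778 = 345.6 km/h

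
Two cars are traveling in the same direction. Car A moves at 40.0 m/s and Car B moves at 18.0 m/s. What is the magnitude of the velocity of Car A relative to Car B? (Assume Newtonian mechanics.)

v_rel = |v_A - v_B| = |40.0 - 18.0| = 22.0 m/s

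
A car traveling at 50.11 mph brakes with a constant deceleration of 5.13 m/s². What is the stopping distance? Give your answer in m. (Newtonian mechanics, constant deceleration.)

v₀ = 50.11 mph × 0.44704 = 22.4012 m/s
d = v₀² / (2a) = 22.4012² / (2 × 5.13) = 501.814 / 10.26 = 48.91 m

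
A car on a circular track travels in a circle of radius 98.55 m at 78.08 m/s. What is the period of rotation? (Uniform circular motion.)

T = 2πr/v = 2π×98.55/78.08 = 7.93 s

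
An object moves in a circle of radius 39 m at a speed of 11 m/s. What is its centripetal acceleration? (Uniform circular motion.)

a_c = v²/r = 11²/39 = 121/39 = 3.1 m/s²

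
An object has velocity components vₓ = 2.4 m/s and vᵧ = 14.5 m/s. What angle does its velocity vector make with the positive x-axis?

θ = arctan(vᵧ/vₓ) = arctan(14.5/2.4) = 80.6°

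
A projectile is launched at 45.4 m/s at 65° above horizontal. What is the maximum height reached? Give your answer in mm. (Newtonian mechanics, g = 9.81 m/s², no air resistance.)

H = v₀² × sin²(θ) / (2g) = 45.4² × sin(65°)² / (2 × 9.81) = 2061.16 × 0.821394 / 19.62 = 86.2907 m
H = 86.2907 m / 0.001 = 86290 mm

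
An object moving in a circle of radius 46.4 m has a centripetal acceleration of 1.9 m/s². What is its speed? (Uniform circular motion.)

v = √(a_c × r) = √(1.9 × 46.4) = 9.39 m/s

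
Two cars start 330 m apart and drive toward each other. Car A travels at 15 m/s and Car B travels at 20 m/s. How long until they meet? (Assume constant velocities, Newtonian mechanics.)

Combined speed: v_combined = 15 + 20 = 35 m/s
Time to meet: t = d/v_combined = 330/35 = 9.43 s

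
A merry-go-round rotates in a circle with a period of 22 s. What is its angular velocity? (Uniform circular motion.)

ω = 2π/T = 2π/22 = 0.2856 rad/s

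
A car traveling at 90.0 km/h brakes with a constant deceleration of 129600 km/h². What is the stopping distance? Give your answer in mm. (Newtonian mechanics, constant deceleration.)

v₀ = 90.0 km/h × 0.2777777777777778 = 25.0 m/s
a = 129600 km/h² × 7.716049382716049e-05 = 10.0 m/s²
d = v₀² / (2a) = 25.0² / (2 × 10.0) = 625.0 / 20.0 = 31.25 m
d = 31.25 m / 0.001 = 31250 mm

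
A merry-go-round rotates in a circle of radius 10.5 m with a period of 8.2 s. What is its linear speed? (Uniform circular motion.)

v = 2πr/T = 2π×10.5/8.2 = 8.05 m/s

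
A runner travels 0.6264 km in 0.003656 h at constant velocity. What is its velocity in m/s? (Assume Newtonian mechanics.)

d = 0.6264 km × 1000.0 = 626.4 m
t = 0.003656 h × 3600.0 = 13.1616 s
v = d / t = 626.4 / 13.1616 = 47.59 m/s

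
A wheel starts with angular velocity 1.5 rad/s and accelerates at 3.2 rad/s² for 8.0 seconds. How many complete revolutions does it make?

θ = ω₀t + ½αt² = 1.5×8.0 + ½×3.2×8.0² = 114.4 rad
Total revolutions = θ/(2π) = 114.4/(2π) = 18.21
Complete revolutions = ⌊18.21⌋ = 18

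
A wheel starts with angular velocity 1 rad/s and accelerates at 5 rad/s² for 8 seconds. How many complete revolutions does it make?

θ = ω₀t + ½αt² = 1×8 + ½×5×8² = 168.0 rad
Total revolutions = θ/(2π) = 168.0/(2π) = 26.74
Complete revolutions = ⌊26.74⌋ = 26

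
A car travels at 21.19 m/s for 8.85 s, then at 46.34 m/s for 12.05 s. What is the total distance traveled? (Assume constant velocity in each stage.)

d₁ = v₁t₁ = 21.19 × 8.85 = 187.5315 m
d₂ = v₂t₂ = 46.34 × 12.05 = 558.397 m
d_total = 187.5315 + 558.397 = 745.93 m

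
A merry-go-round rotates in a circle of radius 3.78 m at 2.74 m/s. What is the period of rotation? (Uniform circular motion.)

T = 2πr/v = 2π×3.78/2.74 = 8.67 s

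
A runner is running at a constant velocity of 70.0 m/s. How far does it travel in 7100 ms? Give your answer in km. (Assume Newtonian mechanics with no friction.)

t = 7100 ms × 0.001 = 7.1 s
d = v × t = 70.0 × 7.1 = 497.0 m
d = 497.0 m / 1000.0 = 0.497 km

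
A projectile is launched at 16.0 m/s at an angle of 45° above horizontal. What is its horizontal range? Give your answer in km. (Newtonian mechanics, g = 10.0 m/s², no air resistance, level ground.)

R = v₀² × sin(2θ) / g = 16.0² × sin(2 × 45°) / 10.0 = 256.0 × 1.0 / 10.0 = 25.6 m
R = 25.6 m / 1000.0 = 0.0256 km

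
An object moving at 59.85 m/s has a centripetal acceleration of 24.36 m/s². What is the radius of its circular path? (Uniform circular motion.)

r = v²/a_c = 59.85²/24.36 = 147.05 m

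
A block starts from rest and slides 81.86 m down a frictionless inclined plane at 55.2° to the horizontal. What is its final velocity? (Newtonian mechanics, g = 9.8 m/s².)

a = g sin(θ) = 9.8 × sin(55.2°) = 8.0473 m/s²
v = √(2ad) = √(2 × 8.0473 × 81.86) = 36.3 m/s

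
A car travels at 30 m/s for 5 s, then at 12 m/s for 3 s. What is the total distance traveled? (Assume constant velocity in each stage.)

d₁ = v₁t₁ = 30 × 5 = 150 m
d₂ = v₂t₂ = 12 × 3 = 36 m
d_total = 150 + 36 = 186 m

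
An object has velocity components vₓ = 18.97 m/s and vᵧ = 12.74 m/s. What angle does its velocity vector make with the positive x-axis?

θ = arctan(vᵧ/vₓ) = arctan(12.74/18.97) = 33.88°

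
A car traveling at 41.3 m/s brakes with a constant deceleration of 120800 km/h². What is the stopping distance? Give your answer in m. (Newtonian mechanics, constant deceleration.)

a = 120800 km/h² × 7.716049382716049e-05 = 9.32099 m/s²
d = v₀² / (2a) = 41.3² / (2 × 9.32099) = 1705.69 / 18.642 = 91.5 m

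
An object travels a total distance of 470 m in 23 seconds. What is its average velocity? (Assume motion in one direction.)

v_avg = Δd / Δt = 470 / 23 = 20.43 m/s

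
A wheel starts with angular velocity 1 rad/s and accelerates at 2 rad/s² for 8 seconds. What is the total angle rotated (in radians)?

θ = ω₀t + ½αt² = 1×8 + ½×2×8² = 72.0 rad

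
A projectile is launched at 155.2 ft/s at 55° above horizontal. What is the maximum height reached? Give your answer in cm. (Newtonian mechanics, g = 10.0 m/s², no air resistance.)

v₀ = 155.2 ft/s × 0.3048 = 47.305 m/s
H = v₀² × sin²(θ) / (2g) = 47.305² × sin(55°)² / (2 × 10.0) = 2237.76 × 0.67101 / 20.0 = 75.078 m
H = 75.078 m / 0.01 = 7508 cm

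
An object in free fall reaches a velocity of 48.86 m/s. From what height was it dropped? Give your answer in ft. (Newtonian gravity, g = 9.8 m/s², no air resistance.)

h = v² / (2g) = 48.86² / (2 × 9.8) = 121.801 m
h = 121.801 m / 0.3048 = 399.6 ft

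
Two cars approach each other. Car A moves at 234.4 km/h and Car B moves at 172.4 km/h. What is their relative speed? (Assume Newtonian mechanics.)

v_rel = v_A + v_B = 234.4 + 172.4 = 406.8 km/h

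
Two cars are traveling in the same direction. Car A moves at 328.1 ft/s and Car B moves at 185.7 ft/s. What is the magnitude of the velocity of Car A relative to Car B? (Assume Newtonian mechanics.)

v_rel = |v_A - v_B| = |328.1 - 185.7| = 142.4 ft/s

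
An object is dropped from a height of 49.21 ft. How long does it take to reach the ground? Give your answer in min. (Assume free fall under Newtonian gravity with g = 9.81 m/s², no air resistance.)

h = 49.21 ft × 0.3048 = 14.9992 m
t = √(2h/g) = √(2 × 14.9992 / 9.81) = 1.7487 s
t = 1.7487 s / 60.0 = 0.02914 min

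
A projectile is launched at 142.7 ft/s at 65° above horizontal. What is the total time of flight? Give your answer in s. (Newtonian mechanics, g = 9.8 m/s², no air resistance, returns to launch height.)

v₀ = 142.7 ft/s × 0.3048 = 43.495 m/s
T = 2 × v₀ × sin(θ) / g = 2 × 43.495 × sin(65°) / 9.8 = 2 × 43.495 × 0.906308 / 9.8 = 8.045 s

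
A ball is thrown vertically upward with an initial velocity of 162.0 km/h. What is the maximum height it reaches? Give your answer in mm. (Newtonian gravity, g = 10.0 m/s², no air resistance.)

v₀ = 162.0 km/h × 0.2777777777777778 = 45.0 m/s
h_max = v₀² / (2g) = 45.0² / (2 × 10.0) = 2025.0 / 20.0 = 101.25 m
h_max = 101.25 m / 0.001 = 101200 mm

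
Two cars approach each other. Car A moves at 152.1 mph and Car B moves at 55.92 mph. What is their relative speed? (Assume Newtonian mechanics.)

v_rel = v_A + v_B = 152.1 + 55.92 = 208.02 mph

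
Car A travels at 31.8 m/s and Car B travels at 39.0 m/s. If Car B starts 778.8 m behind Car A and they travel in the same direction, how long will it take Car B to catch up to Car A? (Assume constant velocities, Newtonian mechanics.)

Relative speed: v_rel = 39.0 - 31.8 = 7.2 m/s
Time to catch: t = d₀/v_rel = 778.8/7.2 = 108.17 s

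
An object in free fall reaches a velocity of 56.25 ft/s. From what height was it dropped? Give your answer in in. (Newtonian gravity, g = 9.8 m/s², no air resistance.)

v = 56.25 ft/s × 0.3048 = 17.145 m/s
h = v² / (2g) = 17.145² / (2 × 9.8) = 14.9975 m
h = 14.9975 m / 0.0254 = 590.5 in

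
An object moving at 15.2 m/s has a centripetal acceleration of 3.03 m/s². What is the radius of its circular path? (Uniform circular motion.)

r = v²/a_c = 15.2²/3.03 = 76.25 m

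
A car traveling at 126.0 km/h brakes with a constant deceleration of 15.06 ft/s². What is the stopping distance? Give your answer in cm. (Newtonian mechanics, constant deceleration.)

v₀ = 126.0 km/h × 0.2777777777777778 = 35.0 m/s
a = 15.06 ft/s² × 0.3048 = 4.59029 m/s²
d = v₀² / (2a) = 35.0² / (2 × 4.59029) = 1225.0 / 9.18058 = 133.434 m
d = 133.434 m / 0.01 = 13340 cm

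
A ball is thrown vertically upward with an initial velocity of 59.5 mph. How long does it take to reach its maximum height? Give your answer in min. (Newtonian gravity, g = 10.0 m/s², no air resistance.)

v₀ = 59.5 mph × 0.44704 = 26.5989 m/s
t_up = v₀ / g = 26.5989 / 10.0 = 2.65989 s
t_up = 2.65989 s / 60.0 = 0.04433 min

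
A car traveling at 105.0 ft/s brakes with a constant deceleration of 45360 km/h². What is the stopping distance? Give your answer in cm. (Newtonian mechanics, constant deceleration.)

v₀ = 105.0 ft/s × 0.3048 = 32.004 m/s
a = 45360 km/h² × 7.716049382716049e-05 = 3.5 m/s²
d = v₀² / (2a) = 32.004² / (2 × 3.5) = 1024.26 / 7.0 = 146.323 m
d = 146.323 m / 0.01 = 14630 cm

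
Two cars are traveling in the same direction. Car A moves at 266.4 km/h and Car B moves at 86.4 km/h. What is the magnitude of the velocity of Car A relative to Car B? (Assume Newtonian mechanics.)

v_rel = |v_A - v_B| = |266.4 - 86.4| = 180.0 km/h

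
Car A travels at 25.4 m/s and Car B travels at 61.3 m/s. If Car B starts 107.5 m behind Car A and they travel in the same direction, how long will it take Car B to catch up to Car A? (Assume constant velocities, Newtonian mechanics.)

Relative speed: v_rel = 61.3 - 25.4 = 35.9 m/s
Time to catch: t = d₀/v_rel = 107.5/35.9 = 2.99 s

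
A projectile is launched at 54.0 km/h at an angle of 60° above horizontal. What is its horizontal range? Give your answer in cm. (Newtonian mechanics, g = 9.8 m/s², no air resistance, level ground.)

v₀ = 54.0 km/h × 0.2777777777777778 = 15.0 m/s
R = v₀² × sin(2θ) / g = 15.0² × sin(2 × 60°) / 9.8 = 225.0 × 0.866025 / 9.8 = 19.8832 m
R = 19.8832 m / 0.01 = 1988 cm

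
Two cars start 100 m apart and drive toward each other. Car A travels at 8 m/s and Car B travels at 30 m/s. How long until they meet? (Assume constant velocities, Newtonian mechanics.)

Combined speed: v_combined = 8 + 30 = 38 m/s
Time to meet: t = d/v_combined = 100/38 = 2.63 s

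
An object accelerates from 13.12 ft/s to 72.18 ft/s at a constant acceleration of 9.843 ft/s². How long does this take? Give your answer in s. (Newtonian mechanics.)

v₀ = 13.12 ft/s × 0.3048 = 3.99898 m/s
v = 72.18 ft/s × 0.3048 = 22.0005 m/s
a = 9.843 ft/s² × 0.3048 = 3.00015 m/s²
t = (v - v₀) / a = (22.0005 - 3.99898) / 3.00015 = 6.0 s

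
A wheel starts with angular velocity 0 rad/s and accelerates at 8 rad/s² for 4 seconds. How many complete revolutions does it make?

θ = ω₀t + ½αt² = 0×4 + ½×8×4² = 64.0 rad
Total revolutions = θ/(2π) = 64.0/(2π) = 10.19
Complete revolutions = ⌊10.19⌋ = 10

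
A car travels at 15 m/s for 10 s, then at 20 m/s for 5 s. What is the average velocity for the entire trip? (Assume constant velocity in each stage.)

d₁ = v₁t₁ = 15 × 10 = 150 m
d₂ = v₂t₂ = 20 × 5 = 100 m
d_total = 250 m, t_total = 15 s
v_avg = d_total/t_total = 250/15 = 16.67 m/s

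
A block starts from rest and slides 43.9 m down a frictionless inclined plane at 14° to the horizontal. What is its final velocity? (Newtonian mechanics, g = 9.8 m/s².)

a = g sin(θ) = 9.8 × sin(14°) = 2.3708 m/s²
v = √(2ad) = √(2 × 2.3708 × 43.9) = 14.43 m/s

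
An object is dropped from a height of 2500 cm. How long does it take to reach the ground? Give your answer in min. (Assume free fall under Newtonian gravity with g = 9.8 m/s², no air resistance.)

h = 2500 cm × 0.01 = 25.0 m
t = √(2h/g) = √(2 × 25.0 / 9.8) = 2.25877 s
t = 2.25877 s / 60.0 = 0.03765 min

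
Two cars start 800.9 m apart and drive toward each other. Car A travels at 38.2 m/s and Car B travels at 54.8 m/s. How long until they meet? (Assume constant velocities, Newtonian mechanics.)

Combined speed: v_combined = 38.2 + 54.8 = 93.0 m/s
Time to meet: t = d/v_combined = 800.9/93.0 = 8.61 s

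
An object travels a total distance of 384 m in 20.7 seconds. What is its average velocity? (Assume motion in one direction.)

v_avg = Δd / Δt = 384 / 20.7 = 18.55 m/s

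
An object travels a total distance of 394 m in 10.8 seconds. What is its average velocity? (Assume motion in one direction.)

v_avg = Δd / Δt = 394 / 10.8 = 36.48 m/s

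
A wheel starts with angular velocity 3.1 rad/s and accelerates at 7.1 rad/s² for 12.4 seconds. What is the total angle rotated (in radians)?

θ = ω₀t + ½αt² = 3.1×12.4 + ½×7.1×12.4² = 584.29 rad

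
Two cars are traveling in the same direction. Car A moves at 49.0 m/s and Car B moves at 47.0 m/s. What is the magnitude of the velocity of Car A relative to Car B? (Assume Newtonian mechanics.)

v_rel = |v_A - v_B| = |49.0 - 47.0| = 2.0 m/s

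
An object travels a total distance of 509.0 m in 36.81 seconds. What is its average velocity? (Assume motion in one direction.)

v_avg = Δd / Δt = 509.0 / 36.81 = 13.83 m/s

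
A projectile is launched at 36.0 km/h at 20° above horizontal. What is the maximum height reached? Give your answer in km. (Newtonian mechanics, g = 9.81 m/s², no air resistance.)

v₀ = 36.0 km/h × 0.2777777777777778 = 10.0 m/s
H = v₀² × sin²(θ) / (2g) = 10.0² × sin(20°)² / (2 × 9.81) = 100.0 × 0.116978 / 19.62 = 0.596218 m
H = 0.596218 m / 1000.0 = 0.0005962 km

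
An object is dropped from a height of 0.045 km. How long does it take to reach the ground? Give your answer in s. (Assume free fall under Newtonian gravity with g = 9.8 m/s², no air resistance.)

h = 0.045 km × 1000.0 = 45.0 m
t = √(2h/g) = √(2 × 45.0 / 9.8) = 3.03 s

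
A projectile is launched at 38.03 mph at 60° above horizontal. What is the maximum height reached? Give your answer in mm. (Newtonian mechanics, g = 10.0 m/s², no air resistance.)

v₀ = 38.03 mph × 0.44704 = 17.0009 m/s
H = v₀² × sin²(θ) / (2g) = 17.0009² × sin(60°)² / (2 × 10.0) = 289.031 × 0.75 / 20.0 = 10.8387 m
H = 10.8387 m / 0.001 = 10840 mm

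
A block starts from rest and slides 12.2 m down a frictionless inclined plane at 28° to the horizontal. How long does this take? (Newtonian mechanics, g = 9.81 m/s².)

a = g sin(θ) = 9.81 × sin(28°) = 4.6055 m/s²
t = √(2d/a) = √(2 × 12.2 / 4.6055) = 2.3 s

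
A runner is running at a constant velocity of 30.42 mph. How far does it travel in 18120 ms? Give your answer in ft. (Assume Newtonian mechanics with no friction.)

v = 30.42 mph × 0.44704 = 13.599 m/s
t = 18120 ms × 0.001 = 18.12 s
d = v × t = 13.599 × 18.12 = 246.414 m
d = 246.414 m / 0.3048 = 808.4 ft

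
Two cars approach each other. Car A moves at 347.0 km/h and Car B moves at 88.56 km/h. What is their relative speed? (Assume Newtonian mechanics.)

v_rel = v_A + v_B = 347.0 + 88.56 = 435.56 km/h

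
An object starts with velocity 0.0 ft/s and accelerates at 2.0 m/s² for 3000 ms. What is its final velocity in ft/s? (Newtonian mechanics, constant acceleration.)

v₀ = 0.0 ft/s × 0.3048 = 0.0 m/s
t = 3000 ms × 0.001 = 3.0 s
v = v₀ + a × t = 0.0 + 2.0 × 3.0 = 6.0 m/s
v = 6.0 m/s / 0.3048 = 19.69 ft/s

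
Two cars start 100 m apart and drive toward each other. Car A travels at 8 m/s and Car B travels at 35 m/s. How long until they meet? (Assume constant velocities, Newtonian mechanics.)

Combined speed: v_combined = 8 + 35 = 43 m/s
Time to meet: t = d/v_combined = 100/43 = 2.33 s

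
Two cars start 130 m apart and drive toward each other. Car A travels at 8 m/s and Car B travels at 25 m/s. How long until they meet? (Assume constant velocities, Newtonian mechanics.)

Combined speed: v_combined = 8 + 25 = 33 m/s
Time to meet: t = d/v_combined = 130/33 = 3.94 s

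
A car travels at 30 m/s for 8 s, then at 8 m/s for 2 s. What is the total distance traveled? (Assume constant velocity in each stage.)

d₁ = v₁t₁ = 30 × 8 = 240 m
d₂ = v₂t₂ = 8 × 2 = 16 m
d_total = 240 + 16 = 256 m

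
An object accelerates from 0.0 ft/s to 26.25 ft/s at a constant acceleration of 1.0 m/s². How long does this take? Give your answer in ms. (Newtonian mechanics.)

v₀ = 0.0 ft/s × 0.3048 = 0.0 m/s
v = 26.25 ft/s × 0.3048 = 8.001 m/s
t = (v - v₀) / a = (8.001 - 0.0) / 1.0 = 8.001 s
t = 8.001 s / 0.001 = 8001 ms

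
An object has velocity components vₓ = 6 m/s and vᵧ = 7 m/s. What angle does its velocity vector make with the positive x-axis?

θ = arctan(vᵧ/vₓ) = arctan(7/6) = 49.4°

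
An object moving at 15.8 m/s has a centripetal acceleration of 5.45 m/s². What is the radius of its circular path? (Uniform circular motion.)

r = v²/a_c = 15.8²/5.45 = 45.81 m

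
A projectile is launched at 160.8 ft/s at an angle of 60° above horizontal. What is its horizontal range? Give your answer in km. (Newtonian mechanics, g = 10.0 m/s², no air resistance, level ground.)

v₀ = 160.8 ft/s × 0.3048 = 49.0118 m/s
R = v₀² × sin(2θ) / g = 49.0118² × sin(2 × 60°) / 10.0 = 2402.16 × 0.866025 / 10.0 = 208.033 m
R = 208.033 m / 1000.0 = 0.208 km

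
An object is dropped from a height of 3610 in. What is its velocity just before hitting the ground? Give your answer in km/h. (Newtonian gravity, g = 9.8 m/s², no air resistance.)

h = 3610 in × 0.0254 = 91.694 m
v = √(2gh) = √(2 × 9.8 × 91.694) = 42.3934 m/s
v = 42.3934 m/s / 0.2777777777777778 = 152.6 km/h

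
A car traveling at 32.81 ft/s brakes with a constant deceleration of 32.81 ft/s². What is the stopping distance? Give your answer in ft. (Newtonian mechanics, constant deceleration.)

v₀ = 32.81 ft/s × 0.3048 = 10.0005 m/s
a = 32.81 ft/s² × 0.3048 = 10.0005 m/s²
d = v₀² / (2a) = 10.0005² / (2 × 10.0005) = 100.01 / 20.001 = 5.00025 m
d = 5.00025 m / 0.3048 = 16.41 ft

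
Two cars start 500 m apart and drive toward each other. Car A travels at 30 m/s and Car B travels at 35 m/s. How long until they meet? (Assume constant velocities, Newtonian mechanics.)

Combined speed: v_combined = 30 + 35 = 65 m/s
Time to meet: t = d/v_combined = 500/65 = 7.69 s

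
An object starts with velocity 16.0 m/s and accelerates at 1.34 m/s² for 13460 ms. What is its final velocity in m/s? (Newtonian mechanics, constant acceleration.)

t = 13460 ms × 0.001 = 13.46 s
v = v₀ + a × t = 16.0 + 1.34 × 13.46 = 34.04 m/s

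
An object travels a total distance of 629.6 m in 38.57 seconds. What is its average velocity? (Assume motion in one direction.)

v_avg = Δd / Δt = 629.6 / 38.57 = 16.32 m/s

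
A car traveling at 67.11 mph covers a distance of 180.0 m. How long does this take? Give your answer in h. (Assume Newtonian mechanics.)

v = 67.11 mph × 0.44704 = 30.0009 m/s
t = d / v = 180.0 / 30.0009 = 5.99982 s
t = 5.99982 s / 3600.0 = 0.001667 h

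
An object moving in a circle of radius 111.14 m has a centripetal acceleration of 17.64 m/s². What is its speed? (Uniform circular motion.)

v = √(a_c × r) = √(17.64 × 111.14) = 44.28 m/s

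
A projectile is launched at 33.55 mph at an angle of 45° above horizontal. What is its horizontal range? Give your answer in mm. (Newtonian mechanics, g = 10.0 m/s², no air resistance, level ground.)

v₀ = 33.55 mph × 0.44704 = 14.9982 m/s
R = v₀² × sin(2θ) / g = 14.9982² × sin(2 × 45°) / 10.0 = 224.946 × 1.0 / 10.0 = 22.4946 m
R = 22.4946 m / 0.001 = 22490 mm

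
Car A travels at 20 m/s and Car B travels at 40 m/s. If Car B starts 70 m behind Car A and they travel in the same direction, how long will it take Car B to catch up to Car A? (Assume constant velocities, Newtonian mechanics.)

Relative speed: v_rel = 40 - 20 = 20 m/s
Time to catch: t = d₀/v_rel = 70/20 = 3.5 s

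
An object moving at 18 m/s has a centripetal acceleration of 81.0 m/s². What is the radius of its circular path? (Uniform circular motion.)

r = v²/a_c = 18²/81.0 = 4.0 m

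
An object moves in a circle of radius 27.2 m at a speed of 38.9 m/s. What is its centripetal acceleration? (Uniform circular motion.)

a_c = v²/r = 38.9²/27.2 = 1513.21/27.2 = 55.63 m/s²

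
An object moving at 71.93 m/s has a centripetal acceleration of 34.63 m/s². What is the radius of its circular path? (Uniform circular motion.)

r = v²/a_c = 71.93²/34.63 = 149.41 m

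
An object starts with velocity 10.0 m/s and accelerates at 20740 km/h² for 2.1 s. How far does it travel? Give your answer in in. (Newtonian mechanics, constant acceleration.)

a = 20740 km/h² × 7.716049382716049e-05 = 1.60031 m/s²
d = v₀ × t + ½ × a × t² = 10.0 × 2.1 + 0.5 × 1.60031 × 2.1² = 24.5287 m
d = 24.5287 m / 0.0254 = 965.7 in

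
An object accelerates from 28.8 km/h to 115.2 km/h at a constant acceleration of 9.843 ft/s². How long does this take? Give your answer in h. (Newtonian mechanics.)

v₀ = 28.8 km/h × 0.2777777777777778 = 8.0 m/s
v = 115.2 km/h × 0.2777777777777778 = 32.0 m/s
a = 9.843 ft/s² × 0.3048 = 3.00015 m/s²
t = (v - v₀) / a = (32.0 - 8.0) / 3.00015 = 7.9996 s
t = 7.9996 s / 3600.0 = 0.002222 h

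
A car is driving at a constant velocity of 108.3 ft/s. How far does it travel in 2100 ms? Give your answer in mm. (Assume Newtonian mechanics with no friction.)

v = 108.3 ft/s × 0.3048 = 33.0098 m/s
t = 2100 ms × 0.001 = 2.1 s
d = v × t = 33.0098 × 2.1 = 69.3206 m
d = 69.3206 m / 0.001 = 69320 mm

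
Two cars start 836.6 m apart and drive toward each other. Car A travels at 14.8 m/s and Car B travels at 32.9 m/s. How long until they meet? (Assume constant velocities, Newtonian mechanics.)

Combined speed: v_combined = 14.8 + 32.9 = 47.7 m/s
Time to meet: t = d/v_combined = 836.6/47.7 = 17.54 s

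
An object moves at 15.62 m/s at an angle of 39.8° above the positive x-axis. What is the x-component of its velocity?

vₓ = v cos(θ) = 15.62 × cos(39.8°) = 12.0 m/s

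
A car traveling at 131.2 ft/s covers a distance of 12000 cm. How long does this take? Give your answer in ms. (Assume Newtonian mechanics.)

d = 12000 cm × 0.01 = 120.0 m
v = 131.2 ft/s × 0.3048 = 39.9898 m/s
t = d / v = 120.0 / 39.9898 = 3.00077 s
t = 3.00077 s / 0.001 = 3001 ms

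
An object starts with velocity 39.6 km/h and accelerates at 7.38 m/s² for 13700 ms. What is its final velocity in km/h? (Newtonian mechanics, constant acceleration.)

v₀ = 39.6 km/h × 0.2777777777777778 = 11.0 m/s
t = 13700 ms × 0.001 = 13.7 s
v = v₀ + a × t = 11.0 + 7.38 × 13.7 = 112.106 m/s
v = 112.106 m/s / 0.2777777777777778 = 403.6 km/h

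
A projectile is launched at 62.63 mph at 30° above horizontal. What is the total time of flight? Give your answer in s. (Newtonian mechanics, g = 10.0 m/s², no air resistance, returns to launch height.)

v₀ = 62.63 mph × 0.44704 = 27.9981 m/s
T = 2 × v₀ × sin(θ) / g = 2 × 27.9981 × sin(30°) / 10.0 = 2 × 27.9981 × 0.5 / 10.0 = 2.8 s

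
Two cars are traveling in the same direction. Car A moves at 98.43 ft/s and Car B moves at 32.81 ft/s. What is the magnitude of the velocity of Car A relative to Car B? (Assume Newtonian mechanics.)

v_rel = |v_A - v_B| = |98.43 - 32.81| = 65.62 ft/s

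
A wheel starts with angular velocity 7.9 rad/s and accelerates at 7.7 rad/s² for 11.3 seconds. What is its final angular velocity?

ω = ω₀ + αt = 7.9 + 7.7 × 11.3 = 94.91 rad/s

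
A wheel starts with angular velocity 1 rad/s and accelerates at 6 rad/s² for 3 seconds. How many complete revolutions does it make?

θ = ω₀t + ½αt² = 1×3 + ½×6×3² = 30.0 rad
Total revolutions = θ/(2π) = 30.0/(2π) = 4.77
Complete revolutions = ⌊4.77⌋ = 4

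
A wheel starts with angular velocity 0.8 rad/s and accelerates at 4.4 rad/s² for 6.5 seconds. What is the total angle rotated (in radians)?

θ = ω₀t + ½αt² = 0.8×6.5 + ½×4.4×6.5² = 98.15 rad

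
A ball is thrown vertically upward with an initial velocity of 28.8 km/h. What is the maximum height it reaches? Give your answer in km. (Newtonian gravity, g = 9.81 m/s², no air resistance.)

v₀ = 28.8 km/h × 0.2777777777777778 = 8.0 m/s
h_max = v₀² / (2g) = 8.0² / (2 × 9.81) = 64.0 / 19.62 = 3.26198 m
h_max = 3.26198 m / 1000.0 = 0.003262 km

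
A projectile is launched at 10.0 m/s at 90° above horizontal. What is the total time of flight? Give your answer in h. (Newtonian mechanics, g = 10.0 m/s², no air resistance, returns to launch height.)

T = 2 × v₀ × sin(θ) / g = 2 × 10.0 × sin(90°) / 10.0 = 2 × 10.0 × 1.0 / 10.0 = 2.0 s
T = 2.0 s / 3600.0 = 0.0005556 h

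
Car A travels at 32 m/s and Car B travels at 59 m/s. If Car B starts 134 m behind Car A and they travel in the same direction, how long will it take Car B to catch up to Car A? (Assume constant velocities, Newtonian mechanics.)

Relative speed: v_rel = 59 - 32 = 27 m/s
Time to catch: t = d₀/v_rel = 134/27 = 4.96 s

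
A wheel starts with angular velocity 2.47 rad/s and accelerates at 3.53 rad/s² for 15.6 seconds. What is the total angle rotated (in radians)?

θ = ω₀t + ½αt² = 2.47×15.6 + ½×3.53×15.6² = 468.06 rad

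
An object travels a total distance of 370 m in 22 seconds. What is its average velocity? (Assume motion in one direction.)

v_avg = Δd / Δt = 370 / 22 = 16.82 m/s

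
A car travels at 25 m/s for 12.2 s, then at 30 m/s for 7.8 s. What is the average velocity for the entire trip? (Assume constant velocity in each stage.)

d₁ = v₁t₁ = 25 × 12.2 = 305.0 m
d₂ = v₂t₂ = 30 × 7.8 = 234.0 m
d_total = 539.0 m, t_total = 20.0 s
v_avg = d_total/t_total = 539.0/20.0 = 26.95 m/s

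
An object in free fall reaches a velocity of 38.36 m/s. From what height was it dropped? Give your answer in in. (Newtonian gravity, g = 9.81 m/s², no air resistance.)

h = v² / (2g) = 38.36² / (2 × 9.81) = 74.9995 m
h = 74.9995 m / 0.0254 = 2953 in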